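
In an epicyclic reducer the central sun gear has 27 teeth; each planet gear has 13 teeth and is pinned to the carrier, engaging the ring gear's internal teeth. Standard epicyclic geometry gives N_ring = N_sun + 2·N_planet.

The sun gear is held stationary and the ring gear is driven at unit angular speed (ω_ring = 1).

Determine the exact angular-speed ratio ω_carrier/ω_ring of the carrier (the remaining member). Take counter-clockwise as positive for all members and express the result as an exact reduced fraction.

N_ring = 27 + 2·13 = 53
27(ω_s−ω_c) = −53(ω_r−ω_c),  ω_s=0, ω_r=1
27(0−ω_c) = −53(1−ω_c)  ⇒  80ω_c = 53  ⇒  ω_c = 53/80
ω_c/ω_r = 53/80

53/80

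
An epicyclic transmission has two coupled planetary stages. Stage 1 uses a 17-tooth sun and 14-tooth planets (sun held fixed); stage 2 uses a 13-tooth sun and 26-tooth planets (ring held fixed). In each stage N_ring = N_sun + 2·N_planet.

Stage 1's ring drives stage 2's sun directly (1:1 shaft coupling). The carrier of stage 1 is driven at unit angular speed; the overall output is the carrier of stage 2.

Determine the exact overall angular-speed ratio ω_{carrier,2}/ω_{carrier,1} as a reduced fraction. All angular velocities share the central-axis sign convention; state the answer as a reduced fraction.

Stage 1: N_ring = 17 + 2·14 = 45
Stage 1: 17(ω_s−ω_c) = −45(ω_r−ω_c),  ω_s=0, ω_c=1
Stage 1: ω_r = 1 − (17/45)(0−1) = 62/45
  ⇒ ω_r¹/ω_c¹ = 62/45
Stage 2: N_ring = 13 + 2·26 = 65
Stage 2: 13(ω_s−ω_c) = −65(ω_r−ω_c),  ω_r=0, ω_s=1
Stage 2: 13(1−ω_c) = −65(0−ω_c)  ⇒  78ω_c = 13  ⇒  ω_c = 1/6
  ⇒ ω_c²/ω_s² = 1/6
Coupling ω_s² = ω_r¹ ⇒ overall = 62/45 × 1/6 = 31/135

31/135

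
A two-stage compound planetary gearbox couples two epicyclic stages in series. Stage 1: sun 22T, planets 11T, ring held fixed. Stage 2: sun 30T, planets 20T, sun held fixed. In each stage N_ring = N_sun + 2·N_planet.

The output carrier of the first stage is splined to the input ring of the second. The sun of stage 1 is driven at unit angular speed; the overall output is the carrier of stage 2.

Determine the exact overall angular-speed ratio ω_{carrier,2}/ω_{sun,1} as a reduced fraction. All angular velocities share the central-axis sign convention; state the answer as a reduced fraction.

7/30

Stage 1: N_ring = 22 + 2·11 = 44
Stage 1: 22(ω_s−ω_c) = −44(ω_r−ω_c),  ω_r=0, ω_s=1
Stage 1: 22(1−ω_c) = −44(0−ω_c)  ⇒  66ω_c = 22  ⇒  ω_c = 1/3
  ⇒ ω_c¹/ω_s¹ = 1/3
Stage 2: N_ring = 30 + 2·20 = 70
Stage 2: 30(ω_s−ω_c) = −70(ω_r−ω_c),  ω_s=0, ω_r=1
Stage 2: 30(0−ω_c) = −70(1−ω_c)  ⇒  100ω_c = 70  ⇒  ω_c = 7/10
  ⇒ ω_c²/ω_r² = 7/10
Coupling ω_r² = ω_c¹ ⇒ overall = 1/3 × 7/10 = 7/30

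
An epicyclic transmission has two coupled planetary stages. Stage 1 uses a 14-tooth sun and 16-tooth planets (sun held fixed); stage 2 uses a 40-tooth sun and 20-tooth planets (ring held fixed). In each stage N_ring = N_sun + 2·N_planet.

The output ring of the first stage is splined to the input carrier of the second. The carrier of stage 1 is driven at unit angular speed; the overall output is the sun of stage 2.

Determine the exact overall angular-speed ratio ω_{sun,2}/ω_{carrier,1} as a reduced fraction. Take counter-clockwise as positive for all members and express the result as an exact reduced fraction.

90/23

Stage 1: N_ring = 14 + 2·16 = 46
Stage 1: 14(ω_s−ω_c) = −46(ω_r−ω_c),  ω_s=0, ω_c=1
Stage 1: ω_r = 1 − (14/46)(0−1) = 30/23
  ⇒ ω_r¹/ω_c¹ = 30/23
Stage 2: N_ring = 40 + 2·20 = 80
Stage 2: 40(ω_s−ω_c) = −80(ω_r−ω_c),  ω_r=0, ω_c=1
Stage 2: ω_s = 1 − (80/40)(0−1) = 3
  ⇒ ω_s²/ω_c² = 3
Coupling ω_c² = ω_r¹ ⇒ overall = 30/23 × 3 = 90/23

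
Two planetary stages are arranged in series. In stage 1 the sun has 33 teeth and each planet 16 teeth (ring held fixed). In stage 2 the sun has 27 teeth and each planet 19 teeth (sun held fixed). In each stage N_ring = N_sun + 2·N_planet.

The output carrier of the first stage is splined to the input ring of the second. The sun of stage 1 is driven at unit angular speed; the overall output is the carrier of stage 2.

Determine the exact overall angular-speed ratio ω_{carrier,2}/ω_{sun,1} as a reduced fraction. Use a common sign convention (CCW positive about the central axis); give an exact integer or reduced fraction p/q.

2145/9016

Stage 1: N_ring = 33 + 2·16 = 65
Stage 1: 33(ω_s−ω_c) = −65(ω_r−ω_c),  ω_r=0, ω_s=1
Stage 1: 33(1−ω_c) = −65(0−ω_c)  ⇒  98ω_c = 33  ⇒  ω_c = 33/98
  ⇒ ω_c¹/ω_s¹ = 33/98
Stage 2: N_ring = 27 + 2·19 = 65
Stage 2: 27(ω_s−ω_c) = −65(ω_r−ω_c),  ω_s=0, ω_r=1
Stage 2: 27(0−ω_c) = −65(1−ω_c)  ⇒  92ω_c = 65  ⇒  ω_c = 65/92
  ⇒ ω_c²/ω_r² = 65/92
Coupling ω_r² = ω_c¹ ⇒ overall = 33/98 × 65/92 = 2145/9016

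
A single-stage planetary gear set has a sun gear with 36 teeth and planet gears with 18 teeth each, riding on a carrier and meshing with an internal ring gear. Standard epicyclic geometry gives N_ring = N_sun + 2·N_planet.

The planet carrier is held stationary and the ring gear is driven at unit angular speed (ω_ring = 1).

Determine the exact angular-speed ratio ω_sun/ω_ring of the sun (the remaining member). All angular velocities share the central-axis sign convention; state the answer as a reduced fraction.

-2

N_ring = 36 + 2·18 = 72
36(ω_s−ω_c) = −72(ω_r−ω_c),  ω_c=0, ω_r=1
ω_s = 0 − (72/36)(1−0) = -2
ω_s/ω_r = -2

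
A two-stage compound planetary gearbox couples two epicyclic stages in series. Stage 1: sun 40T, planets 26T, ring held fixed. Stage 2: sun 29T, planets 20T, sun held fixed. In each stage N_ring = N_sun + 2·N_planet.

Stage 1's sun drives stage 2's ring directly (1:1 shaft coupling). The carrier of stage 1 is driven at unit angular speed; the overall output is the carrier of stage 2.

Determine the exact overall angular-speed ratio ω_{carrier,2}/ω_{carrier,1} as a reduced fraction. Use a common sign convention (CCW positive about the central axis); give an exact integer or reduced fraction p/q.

Stage 1: N_ring = 40 + 2·26 = 92
Stage 1: 40(ω_s−ω_c) = −92(ω_r−ω_c),  ω_r=0, ω_c=1
Stage 1: ω_s = 1 − (92/40)(0−1) = 33/10
  ⇒ ω_s¹/ω_c¹ = 33/10
Stage 2: N_ring = 29 + 2·20 = 69
Stage 2: 29(ω_s−ω_c) = −69(ω_r−ω_c),  ω_s=0, ω_r=1
Stage 2: 29(0−ω_c) = −69(1−ω_c)  ⇒  98ω_c = 69  ⇒  ω_c = 69/98
  ⇒ ω_c²/ω_r² = 69/98
Coupling ω_r² = ω_s¹ ⇒ overall = 33/10 × 69/98 = 2277/980

2277/980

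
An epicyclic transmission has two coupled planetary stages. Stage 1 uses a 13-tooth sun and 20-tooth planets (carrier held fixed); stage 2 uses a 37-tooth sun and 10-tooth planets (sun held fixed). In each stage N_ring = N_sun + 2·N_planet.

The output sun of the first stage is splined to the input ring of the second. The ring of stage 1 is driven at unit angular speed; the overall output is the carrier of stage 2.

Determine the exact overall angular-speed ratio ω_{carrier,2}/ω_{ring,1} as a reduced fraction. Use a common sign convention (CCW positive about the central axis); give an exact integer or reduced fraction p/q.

-3021/1222

Stage 1: N_ring = 13 + 2·20 = 53
Stage 1: 13(ω_s−ω_c) = −53(ω_r−ω_c),  ω_c=0, ω_r=1
Stage 1: ω_s = 0 − (53/13)(1−0) = -53/13
  ⇒ ω_s¹/ω_r¹ = -53/13
Stage 2: N_ring = 37 + 2·10 = 57
Stage 2: 37(ω_s−ω_c) = −57(ω_r−ω_c),  ω_s=0, ω_r=1
Stage 2: 37(0−ω_c) = −57(1−ω_c)  ⇒  94ω_c = 57  ⇒  ω_c = 57/94
  ⇒ ω_c²/ω_r² = 57/94
Coupling ω_r² = ω_s¹ ⇒ overall = -53/13 × 57/94 = -3021/1222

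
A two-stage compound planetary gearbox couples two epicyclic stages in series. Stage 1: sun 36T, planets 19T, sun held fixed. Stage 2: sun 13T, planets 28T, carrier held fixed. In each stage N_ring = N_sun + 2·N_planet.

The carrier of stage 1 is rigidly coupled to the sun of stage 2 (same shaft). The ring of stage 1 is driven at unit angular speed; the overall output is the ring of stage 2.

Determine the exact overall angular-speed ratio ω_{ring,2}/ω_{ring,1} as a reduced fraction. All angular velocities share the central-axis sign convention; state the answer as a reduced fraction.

-481/3795

Stage 1: N_ring = 36 + 2·19 = 74
Stage 1: 36(ω_s−ω_c) = −74(ω_r−ω_c),  ω_s=0, ω_r=1
Stage 1: 36(0−ω_c) = −74(1−ω_c)  ⇒  110ω_c = 74  ⇒  ω_c = 37/55
  ⇒ ω_c¹/ω_r¹ = 37/55
Stage 2: N_ring = 13 + 2·28 = 69
Stage 2: 13(ω_s−ω_c) = −69(ω_r−ω_c),  ω_c=0, ω_s=1
Stage 2: ω_r = 0 − (13/69)(1−0) = -13/69
  ⇒ ω_r²/ω_s² = -13/69
Coupling ω_s² = ω_c¹ ⇒ overall = 37/55 × -13/69 = -481/3795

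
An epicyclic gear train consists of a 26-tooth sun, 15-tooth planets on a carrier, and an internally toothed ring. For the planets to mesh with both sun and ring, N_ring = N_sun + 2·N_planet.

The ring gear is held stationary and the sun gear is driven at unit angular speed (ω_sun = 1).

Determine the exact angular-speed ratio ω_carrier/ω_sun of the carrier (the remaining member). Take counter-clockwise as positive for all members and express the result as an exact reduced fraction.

13/41

N_ring = 26 + 2·15 = 56
26(ω_s−ω_c) = −56(ω_r−ω_c),  ω_r=0, ω_s=1
26(1−ω_c) = −56(0−ω_c)  ⇒  82ω_c = 26  ⇒  ω_c = 13/41
ω_c/ω_s = 13/41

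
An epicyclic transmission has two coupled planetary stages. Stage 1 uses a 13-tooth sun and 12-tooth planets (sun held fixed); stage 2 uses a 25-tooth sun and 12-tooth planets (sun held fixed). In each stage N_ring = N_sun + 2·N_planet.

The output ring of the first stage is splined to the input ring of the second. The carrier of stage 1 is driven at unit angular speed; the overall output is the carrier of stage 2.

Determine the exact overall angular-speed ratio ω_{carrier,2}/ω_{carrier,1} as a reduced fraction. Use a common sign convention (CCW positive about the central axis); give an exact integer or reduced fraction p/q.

Stage 1: N_ring = 13 + 2·12 = 37
Stage 1: 13(ω_s−ω_c) = −37(ω_r−ω_c),  ω_s=0, ω_c=1
Stage 1: ω_r = 1 − (13/37)(0−1) = 50/37
  ⇒ ω_r¹/ω_c¹ = 50/37
Stage 2: N_ring = 25 + 2·12 = 49
Stage 2: 25(ω_s−ω_c) = −49(ω_r−ω_c),  ω_s=0, ω_r=1
Stage 2: 25(0−ω_c) = −49(1−ω_c)  ⇒  74ω_c = 49  ⇒  ω_c = 49/74
  ⇒ ω_c²/ω_r² = 49/74
Coupling ω_r² = ω_r¹ ⇒ overall = 50/37 × 49/74 = 1225/1369

1225/1369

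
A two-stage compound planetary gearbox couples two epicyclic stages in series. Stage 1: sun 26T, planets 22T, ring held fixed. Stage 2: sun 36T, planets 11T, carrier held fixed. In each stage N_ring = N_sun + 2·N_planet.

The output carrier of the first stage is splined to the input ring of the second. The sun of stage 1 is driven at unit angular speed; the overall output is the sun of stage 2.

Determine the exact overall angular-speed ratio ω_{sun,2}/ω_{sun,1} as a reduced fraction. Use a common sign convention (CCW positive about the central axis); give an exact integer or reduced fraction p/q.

Stage 1: N_ring = 26 + 2·22 = 70
Stage 1: 26(ω_s−ω_c) = −70(ω_r−ω_c),  ω_r=0, ω_s=1
Stage 1: 26(1−ω_c) = −70(0−ω_c)  ⇒  96ω_c = 26  ⇒  ω_c = 13/48
  ⇒ ω_c¹/ω_s¹ = 13/48
Stage 2: N_ring = 36 + 2·11 = 58
Stage 2: 36(ω_s−ω_c) = −58(ω_r−ω_c),  ω_c=0, ω_r=1
Stage 2: ω_s = 0 − (58/36)(1−0) = -29/18
  ⇒ ω_s²/ω_r² = -29/18
Coupling ω_r² = ω_c¹ ⇒ overall = 13/48 × -29/18 = -377/864

-377/864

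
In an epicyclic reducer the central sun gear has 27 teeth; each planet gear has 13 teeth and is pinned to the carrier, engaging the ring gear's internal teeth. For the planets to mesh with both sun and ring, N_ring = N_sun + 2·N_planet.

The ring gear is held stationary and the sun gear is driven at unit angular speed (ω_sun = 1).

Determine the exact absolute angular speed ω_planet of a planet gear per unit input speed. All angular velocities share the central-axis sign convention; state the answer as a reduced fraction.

N_ring = 27 + 2·13 = 53
27(ω_s−ω_c) = −53(ω_r−ω_c),  ω_r=0, ω_s=1
27(1−ω_c) = −53(0−ω_c)  ⇒  80ω_c = 27  ⇒  ω_c = 27/80
sun–planet: 27·(1−27/80) = −13·(ω_p−ω_c)  ⇒  ω_p−ω_c = −(27/13)·(53/80) = -1431/1040
ω_p = 27/80 − 1431/1040 = -27/26

-27/26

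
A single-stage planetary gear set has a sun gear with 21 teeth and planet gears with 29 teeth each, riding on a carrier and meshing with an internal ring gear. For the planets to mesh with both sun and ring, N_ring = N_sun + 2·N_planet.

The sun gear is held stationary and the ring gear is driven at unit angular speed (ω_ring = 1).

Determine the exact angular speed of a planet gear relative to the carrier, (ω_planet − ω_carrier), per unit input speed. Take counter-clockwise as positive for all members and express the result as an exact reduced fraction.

N_ring = 21 + 2·29 = 79
21(ω_s−ω_c) = −79(ω_r−ω_c),  ω_s=0, ω_r=1
21(0−ω_c) = −79(1−ω_c)  ⇒  100ω_c = 79  ⇒  ω_c = 79/100
sun–planet: 21·(0−79/100) = −29·(ω_p−ω_c)  ⇒  ω_p−ω_c = −(21/29)·(-79/100) = 1659/2900

1659/2900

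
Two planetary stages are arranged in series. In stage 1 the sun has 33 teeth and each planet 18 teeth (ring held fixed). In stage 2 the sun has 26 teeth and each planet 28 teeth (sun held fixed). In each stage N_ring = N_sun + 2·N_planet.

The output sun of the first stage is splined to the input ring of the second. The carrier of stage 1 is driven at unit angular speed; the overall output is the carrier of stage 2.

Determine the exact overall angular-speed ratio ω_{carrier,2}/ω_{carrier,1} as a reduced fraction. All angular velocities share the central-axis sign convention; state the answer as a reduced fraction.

Stage 1: N_ring = 33 + 2·18 = 69
Stage 1: 33(ω_s−ω_c) = −69(ω_r−ω_c),  ω_r=0, ω_c=1
Stage 1: ω_s = 1 − (69/33)(0−1) = 34/11
  ⇒ ω_s¹/ω_c¹ = 34/11
Stage 2: N_ring = 26 + 2·28 = 82
Stage 2: 26(ω_s−ω_c) = −82(ω_r−ω_c),  ω_s=0, ω_r=1
Stage 2: 26(0−ω_c) = −82(1−ω_c)  ⇒  108ω_c = 82  ⇒  ω_c = 41/54
  ⇒ ω_c²/ω_r² = 41/54
Coupling ω_r² = ω_s¹ ⇒ overall = 34/11 × 41/54 = 697/297

697/297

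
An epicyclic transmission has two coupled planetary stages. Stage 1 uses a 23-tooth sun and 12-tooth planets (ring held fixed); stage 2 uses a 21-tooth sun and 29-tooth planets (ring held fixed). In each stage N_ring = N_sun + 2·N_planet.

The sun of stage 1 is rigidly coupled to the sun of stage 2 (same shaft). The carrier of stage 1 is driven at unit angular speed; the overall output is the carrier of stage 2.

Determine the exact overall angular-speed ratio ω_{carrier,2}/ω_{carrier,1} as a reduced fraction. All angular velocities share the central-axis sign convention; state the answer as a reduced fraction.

147/230

Stage 1: N_ring = 23 + 2·12 = 47
Stage 1: 23(ω_s−ω_c) = −47(ω_r−ω_c),  ω_r=0, ω_c=1
Stage 1: ω_s = 1 − (47/23)(0−1) = 70/23
  ⇒ ω_s¹/ω_c¹ = 70/23
Stage 2: N_ring = 21 + 2·29 = 79
Stage 2: 21(ω_s−ω_c) = −79(ω_r−ω_c),  ω_r=0, ω_s=1
Stage 2: 21(1−ω_c) = −79(0−ω_c)  ⇒  100ω_c = 21  ⇒  ω_c = 21/100
  ⇒ ω_c²/ω_s² = 21/100
Coupling ω_s² = ω_s¹ ⇒ overall = 70/23 × 21/100 = 147/230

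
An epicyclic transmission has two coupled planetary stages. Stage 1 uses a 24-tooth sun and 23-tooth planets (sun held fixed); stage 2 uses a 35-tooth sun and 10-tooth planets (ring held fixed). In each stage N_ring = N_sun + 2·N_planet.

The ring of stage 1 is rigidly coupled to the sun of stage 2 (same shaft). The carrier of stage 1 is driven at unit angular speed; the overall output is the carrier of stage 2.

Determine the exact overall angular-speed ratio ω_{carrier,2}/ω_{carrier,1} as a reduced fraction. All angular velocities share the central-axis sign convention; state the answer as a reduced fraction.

47/90

Stage 1: N_ring = 24 + 2·23 = 70
Stage 1: 24(ω_s−ω_c) = −70(ω_r−ω_c),  ω_s=0, ω_c=1
Stage 1: ω_r = 1 − (24/70)(0−1) = 47/35
  ⇒ ω_r¹/ω_c¹ = 47/35
Stage 2: N_ring = 35 + 2·10 = 55
Stage 2: 35(ω_s−ω_c) = −55(ω_r−ω_c),  ω_r=0, ω_s=1
Stage 2: 35(1−ω_c) = −55(0−ω_c)  ⇒  90ω_c = 35  ⇒  ω_c = 7/18
  ⇒ ω_c²/ω_s² = 7/18
Coupling ω_s² = ω_r¹ ⇒ overall = 47/35 × 7/18 = 47/90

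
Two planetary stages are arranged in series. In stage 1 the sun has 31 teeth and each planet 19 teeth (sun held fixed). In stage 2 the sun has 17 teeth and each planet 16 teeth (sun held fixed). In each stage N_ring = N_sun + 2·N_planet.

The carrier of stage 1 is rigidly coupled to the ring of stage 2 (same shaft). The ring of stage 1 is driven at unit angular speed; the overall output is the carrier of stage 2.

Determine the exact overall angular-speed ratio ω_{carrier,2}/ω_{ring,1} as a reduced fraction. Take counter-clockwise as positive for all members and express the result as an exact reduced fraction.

Stage 1: N_ring = 31 + 2·19 = 69
Stage 1: 31(ω_s−ω_c) = −69(ω_r−ω_c),  ω_s=0, ω_r=1
Stage 1: 31(0−ω_c) = −69(1−ω_c)  ⇒  100ω_c = 69  ⇒  ω_c = 69/100
  ⇒ ω_c¹/ω_r¹ = 69/100
Stage 2: N_ring = 17 + 2·16 = 49
Stage 2: 17(ω_s−ω_c) = −49(ω_r−ω_c),  ω_s=0, ω_r=1
Stage 2: 17(0−ω_c) = −49(1−ω_c)  ⇒  66ω_c = 49  ⇒  ω_c = 49/66
  ⇒ ω_c²/ω_r² = 49/66
Coupling ω_r² = ω_c¹ ⇒ overall = 69/100 × 49/66 = 1127/2200

1127/2200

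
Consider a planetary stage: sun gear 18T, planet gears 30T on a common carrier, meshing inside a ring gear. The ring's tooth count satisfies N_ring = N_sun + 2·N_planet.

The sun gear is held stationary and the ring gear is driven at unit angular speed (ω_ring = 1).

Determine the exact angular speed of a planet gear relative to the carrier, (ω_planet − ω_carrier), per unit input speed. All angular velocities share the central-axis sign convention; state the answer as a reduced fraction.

39/80

N_ring = 18 + 2·30 = 78
18(ω_s−ω_c) = −78(ω_r−ω_c),  ω_s=0, ω_r=1
18(0−ω_c) = −78(1−ω_c)  ⇒  96ω_c = 78  ⇒  ω_c = 13/16
sun–planet: 18·(0−13/16) = −30·(ω_p−ω_c)  ⇒  ω_p−ω_c = −(18/30)·(-13/16) = 39/80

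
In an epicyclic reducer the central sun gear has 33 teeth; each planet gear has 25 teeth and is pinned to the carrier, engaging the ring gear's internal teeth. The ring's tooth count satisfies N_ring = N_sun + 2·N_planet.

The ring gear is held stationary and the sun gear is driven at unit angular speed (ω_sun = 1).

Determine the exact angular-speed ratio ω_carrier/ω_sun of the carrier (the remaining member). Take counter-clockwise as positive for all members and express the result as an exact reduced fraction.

N_ring = 33 + 2·25 = 83
33(ω_s−ω_c) = −83(ω_r−ω_c),  ω_r=0, ω_s=1
33(1−ω_c) = −83(0−ω_c)  ⇒  116ω_c = 33  ⇒  ω_c = 33/116
ω_c/ω_s = 33/116

33/116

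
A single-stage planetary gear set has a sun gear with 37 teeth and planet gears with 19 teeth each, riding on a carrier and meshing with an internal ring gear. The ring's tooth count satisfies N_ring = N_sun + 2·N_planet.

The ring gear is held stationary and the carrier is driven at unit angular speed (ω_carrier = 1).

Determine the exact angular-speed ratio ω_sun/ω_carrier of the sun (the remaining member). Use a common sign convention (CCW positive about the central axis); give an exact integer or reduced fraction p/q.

112/37

N_ring = 37 + 2·19 = 75
37(ω_s−ω_c) = −75(ω_r−ω_c),  ω_r=0, ω_c=1
ω_s = 1 − (75/37)(0−1) = 112/37
ω_s/ω_c = 112/37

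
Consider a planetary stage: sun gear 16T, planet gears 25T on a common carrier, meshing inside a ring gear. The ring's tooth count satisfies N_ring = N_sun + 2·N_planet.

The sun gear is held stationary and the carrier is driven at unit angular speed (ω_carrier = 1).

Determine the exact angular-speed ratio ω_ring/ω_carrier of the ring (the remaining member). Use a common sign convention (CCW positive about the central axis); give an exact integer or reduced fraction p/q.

N_ring = 16 + 2·25 = 66
16(ω_s−ω_c) = −66(ω_r−ω_c),  ω_s=0, ω_c=1
ω_r = 1 − (16/66)(0−1) = 41/33
ω_r/ω_c = 41/33

41/33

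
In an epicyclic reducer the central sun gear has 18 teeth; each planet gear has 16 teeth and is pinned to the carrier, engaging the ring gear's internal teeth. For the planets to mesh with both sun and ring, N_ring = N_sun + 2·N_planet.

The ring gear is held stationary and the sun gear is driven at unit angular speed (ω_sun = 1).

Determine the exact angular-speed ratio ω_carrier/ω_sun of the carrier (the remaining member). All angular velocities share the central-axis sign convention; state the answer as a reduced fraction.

N_ring = 18 + 2·16 = 50
18(ω_s−ω_c) = −50(ω_r−ω_c),  ω_r=0, ω_s=1
18(1−ω_c) = −50(0−ω_c)  ⇒  68ω_c = 18  ⇒  ω_c = 9/34
ω_c/ω_s = 9/34

9/34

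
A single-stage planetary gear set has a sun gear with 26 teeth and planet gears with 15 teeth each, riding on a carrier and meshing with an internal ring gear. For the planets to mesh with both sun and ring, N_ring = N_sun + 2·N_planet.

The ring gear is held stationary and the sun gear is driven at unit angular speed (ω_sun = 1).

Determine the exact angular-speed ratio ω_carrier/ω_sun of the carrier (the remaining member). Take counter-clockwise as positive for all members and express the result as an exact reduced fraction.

N_ring = 26 + 2·15 = 56
26(ω_s−ω_c) = −56(ω_r−ω_c),  ω_r=0, ω_s=1
26(1−ω_c) = −56(0−ω_c)  ⇒  82ω_c = 26  ⇒  ω_c = 13/41
ω_c/ω_s = 13/41

13/41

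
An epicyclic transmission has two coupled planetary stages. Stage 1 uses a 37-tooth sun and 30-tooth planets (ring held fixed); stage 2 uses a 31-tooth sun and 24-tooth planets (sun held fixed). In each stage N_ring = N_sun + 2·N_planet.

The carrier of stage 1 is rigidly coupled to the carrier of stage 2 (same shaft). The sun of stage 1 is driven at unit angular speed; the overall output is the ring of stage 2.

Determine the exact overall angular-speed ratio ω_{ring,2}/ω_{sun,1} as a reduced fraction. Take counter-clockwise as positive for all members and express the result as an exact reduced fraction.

2035/5293

Stage 1: N_ring = 37 + 2·30 = 97
Stage 1: 37(ω_s−ω_c) = −97(ω_r−ω_c),  ω_r=0, ω_s=1
Stage 1: 37(1−ω_c) = −97(0−ω_c)  ⇒  134ω_c = 37  ⇒  ω_c = 37/134
  ⇒ ω_c¹/ω_s¹ = 37/134
Stage 2: N_ring = 31 + 2·24 = 79
Stage 2: 31(ω_s−ω_c) = −79(ω_r−ω_c),  ω_s=0, ω_c=1
Stage 2: ω_r = 1 − (31/79)(0−1) = 110/79
  ⇒ ω_r²/ω_c² = 110/79
Coupling ω_c² = ω_c¹ ⇒ overall = 37/134 × 110/79 = 2035/5293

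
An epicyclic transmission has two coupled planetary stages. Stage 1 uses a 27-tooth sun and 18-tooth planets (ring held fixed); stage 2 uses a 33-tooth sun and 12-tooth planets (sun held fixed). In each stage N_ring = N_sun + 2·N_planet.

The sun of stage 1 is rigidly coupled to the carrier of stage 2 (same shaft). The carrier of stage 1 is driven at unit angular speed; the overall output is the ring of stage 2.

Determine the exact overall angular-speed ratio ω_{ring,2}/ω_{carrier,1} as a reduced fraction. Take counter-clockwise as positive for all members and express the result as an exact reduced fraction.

Stage 1: N_ring = 27 + 2·18 = 63
Stage 1: 27(ω_s−ω_c) = −63(ω_r−ω_c),  ω_r=0, ω_c=1
Stage 1: ω_s = 1 − (63/27)(0−1) = 10/3
  ⇒ ω_s¹/ω_c¹ = 10/3
Stage 2: N_ring = 33 + 2·12 = 57
Stage 2: 33(ω_s−ω_c) = −57(ω_r−ω_c),  ω_s=0, ω_c=1
Stage 2: ω_r = 1 − (33/57)(0−1) = 30/19
  ⇒ ω_r²/ω_c² = 30/19
Coupling ω_c² = ω_s¹ ⇒ overall = 10/3 × 30/19 = 100/19

100/19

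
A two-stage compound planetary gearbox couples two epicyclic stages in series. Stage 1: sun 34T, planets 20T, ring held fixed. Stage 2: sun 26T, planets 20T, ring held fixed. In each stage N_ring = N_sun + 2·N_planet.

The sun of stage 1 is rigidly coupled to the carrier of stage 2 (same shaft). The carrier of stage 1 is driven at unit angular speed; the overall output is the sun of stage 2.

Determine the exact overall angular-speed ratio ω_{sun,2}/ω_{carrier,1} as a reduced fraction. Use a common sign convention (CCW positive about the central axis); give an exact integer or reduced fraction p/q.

2484/221

Stage 1: N_ring = 34 + 2·20 = 74
Stage 1: 34(ω_s−ω_c) = −74(ω_r−ω_c),  ω_r=0, ω_c=1
Stage 1: ω_s = 1 − (74/34)(0−1) = 54/17
  ⇒ ω_s¹/ω_c¹ = 54/17
Stage 2: N_ring = 26 + 2·20 = 66
Stage 2: 26(ω_s−ω_c) = −66(ω_r−ω_c),  ω_r=0, ω_c=1
Stage 2: ω_s = 1 − (66/26)(0−1) = 46/13
  ⇒ ω_s²/ω_c² = 46/13
Coupling ω_c² = ω_s¹ ⇒ overall = 54/17 × 46/13 = 2484/221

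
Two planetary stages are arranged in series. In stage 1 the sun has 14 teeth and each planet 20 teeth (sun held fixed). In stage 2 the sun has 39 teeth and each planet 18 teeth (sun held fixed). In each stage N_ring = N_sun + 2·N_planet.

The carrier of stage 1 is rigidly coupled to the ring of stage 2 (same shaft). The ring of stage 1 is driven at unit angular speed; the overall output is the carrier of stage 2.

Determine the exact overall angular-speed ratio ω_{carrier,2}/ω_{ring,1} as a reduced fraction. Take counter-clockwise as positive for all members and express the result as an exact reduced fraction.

675/1292

Stage 1: N_ring = 14 + 2·20 = 54
Stage 1: 14(ω_s−ω_c) = −54(ω_r−ω_c),  ω_s=0, ω_r=1
Stage 1: 14(0−ω_c) = −54(1−ω_c)  ⇒  68ω_c = 54  ⇒  ω_c = 27/34
  ⇒ ω_c¹/ω_r¹ = 27/34
Stage 2: N_ring = 39 + 2·18 = 75
Stage 2: 39(ω_s−ω_c) = −75(ω_r−ω_c),  ω_s=0, ω_r=1
Stage 2: 39(0−ω_c) = −75(1−ω_c)  ⇒  114ω_c = 75  ⇒  ω_c = 25/38
  ⇒ ω_c²/ω_r² = 25/38
Coupling ω_r² = ω_c¹ ⇒ overall = 27/34 × 25/38 = 675/1292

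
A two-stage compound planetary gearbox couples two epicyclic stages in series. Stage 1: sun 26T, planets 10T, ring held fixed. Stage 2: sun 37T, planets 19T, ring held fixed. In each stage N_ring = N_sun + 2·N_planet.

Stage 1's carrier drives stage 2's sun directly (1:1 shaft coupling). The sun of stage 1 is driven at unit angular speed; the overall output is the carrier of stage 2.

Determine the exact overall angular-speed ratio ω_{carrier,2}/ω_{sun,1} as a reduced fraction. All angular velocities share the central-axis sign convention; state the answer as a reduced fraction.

Stage 1: N_ring = 26 + 2·10 = 46
Stage 1: 26(ω_s−ω_c) = −46(ω_r−ω_c),  ω_r=0, ω_s=1
Stage 1: 26(1−ω_c) = −46(0−ω_c)  ⇒  72ω_c = 26  ⇒  ω_c = 13/36
  ⇒ ω_c¹/ω_s¹ = 13/36
Stage 2: N_ring = 37 + 2·19 = 75
Stage 2: 37(ω_s−ω_c) = −75(ω_r−ω_c),  ω_r=0, ω_s=1
Stage 2: 37(1−ω_c) = −75(0−ω_c)  ⇒  112ω_c = 37  ⇒  ω_c = 37/112
  ⇒ ω_c²/ω_s² = 37/112
Coupling ω_s² = ω_c¹ ⇒ overall = 13/36 × 37/112 = 481/4032

481/4032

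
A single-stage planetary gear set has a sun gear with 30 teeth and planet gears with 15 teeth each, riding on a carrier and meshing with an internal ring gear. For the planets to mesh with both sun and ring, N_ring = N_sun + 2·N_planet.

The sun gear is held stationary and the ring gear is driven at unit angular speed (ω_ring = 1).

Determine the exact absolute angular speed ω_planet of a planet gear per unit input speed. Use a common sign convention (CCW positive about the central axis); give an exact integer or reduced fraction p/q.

2

N_ring = 30 + 2·15 = 60
30(ω_s−ω_c) = −60(ω_r−ω_c),  ω_s=0, ω_r=1
30(0−ω_c) = −60(1−ω_c)  ⇒  90ω_c = 60  ⇒  ω_c = 2/3
sun–planet: 30·(0−2/3) = −15·(ω_p−ω_c)  ⇒  ω_p−ω_c = −(30/15)·(-2/3) = 4/3
ω_p = 2/3 + 4/3 = 2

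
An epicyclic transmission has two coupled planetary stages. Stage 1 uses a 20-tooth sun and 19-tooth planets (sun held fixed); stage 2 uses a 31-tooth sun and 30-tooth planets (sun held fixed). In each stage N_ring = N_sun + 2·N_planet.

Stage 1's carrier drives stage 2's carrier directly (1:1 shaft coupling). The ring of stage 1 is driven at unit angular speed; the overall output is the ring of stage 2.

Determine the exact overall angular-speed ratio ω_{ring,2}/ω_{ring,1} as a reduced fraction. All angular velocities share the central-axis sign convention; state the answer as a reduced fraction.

3538/3549

Stage 1: N_ring = 20 + 2·19 = 58
Stage 1: 20(ω_s−ω_c) = −58(ω_r−ω_c),  ω_s=0, ω_r=1
Stage 1: 20(0−ω_c) = −58(1−ω_c)  ⇒  78ω_c = 58  ⇒  ω_c = 29/39
  ⇒ ω_c¹/ω_r¹ = 29/39
Stage 2: N_ring = 31 + 2·30 = 91
Stage 2: 31(ω_s−ω_c) = −91(ω_r−ω_c),  ω_s=0, ω_c=1
Stage 2: ω_r = 1 − (31/91)(0−1) = 122/91
  ⇒ ω_r²/ω_c² = 122/91
Coupling ω_c² = ω_c¹ ⇒ overall = 29/39 × 122/91 = 3538/3549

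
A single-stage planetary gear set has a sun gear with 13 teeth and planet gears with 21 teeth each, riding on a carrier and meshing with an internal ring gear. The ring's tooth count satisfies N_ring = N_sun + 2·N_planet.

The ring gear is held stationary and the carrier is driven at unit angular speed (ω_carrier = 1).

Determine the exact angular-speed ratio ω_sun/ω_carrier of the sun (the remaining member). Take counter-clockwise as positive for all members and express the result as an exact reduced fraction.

N_ring = 13 + 2·21 = 55
13(ω_s−ω_c) = −55(ω_r−ω_c),  ω_r=0, ω_c=1
ω_s = 1 − (55/13)(0−1) = 68/13
ω_s/ω_c = 68/13

68/13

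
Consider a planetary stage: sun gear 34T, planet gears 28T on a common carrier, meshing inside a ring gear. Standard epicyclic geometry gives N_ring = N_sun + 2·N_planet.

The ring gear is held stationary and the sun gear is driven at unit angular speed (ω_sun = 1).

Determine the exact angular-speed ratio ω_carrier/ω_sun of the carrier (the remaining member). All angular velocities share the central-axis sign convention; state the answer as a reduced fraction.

17/62

N_ring = 34 + 2·28 = 90
34(ω_s−ω_c) = −90(ω_r−ω_c),  ω_r=0, ω_s=1
34(1−ω_c) = −90(0−ω_c)  ⇒  124ω_c = 34  ⇒  ω_c = 17/62
ω_c/ω_s = 17/62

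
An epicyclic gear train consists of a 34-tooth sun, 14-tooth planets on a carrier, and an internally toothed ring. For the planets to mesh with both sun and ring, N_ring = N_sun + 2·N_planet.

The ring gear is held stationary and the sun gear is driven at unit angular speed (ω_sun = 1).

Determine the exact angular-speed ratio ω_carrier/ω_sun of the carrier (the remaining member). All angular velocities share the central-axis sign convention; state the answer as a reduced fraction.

N_ring = 34 + 2·14 = 62
34(ω_s−ω_c) = −62(ω_r−ω_c),  ω_r=0, ω_s=1
34(1−ω_c) = −62(0−ω_c)  ⇒  96ω_c = 34  ⇒  ω_c = 17/48
ω_c/ω_s = 17/48

17/48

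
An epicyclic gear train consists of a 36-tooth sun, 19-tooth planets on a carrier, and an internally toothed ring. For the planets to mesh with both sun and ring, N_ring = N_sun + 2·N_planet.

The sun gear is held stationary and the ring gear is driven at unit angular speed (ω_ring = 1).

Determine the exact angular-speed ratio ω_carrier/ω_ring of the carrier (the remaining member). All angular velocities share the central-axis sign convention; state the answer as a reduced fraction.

37/55

N_ring = 36 + 2·19 = 74
36(ω_s−ω_c) = −74(ω_r−ω_c),  ω_s=0, ω_r=1
36(0−ω_c) = −74(1−ω_c)  ⇒  110ω_c = 74  ⇒  ω_c = 37/55
ω_c/ω_r = 37/55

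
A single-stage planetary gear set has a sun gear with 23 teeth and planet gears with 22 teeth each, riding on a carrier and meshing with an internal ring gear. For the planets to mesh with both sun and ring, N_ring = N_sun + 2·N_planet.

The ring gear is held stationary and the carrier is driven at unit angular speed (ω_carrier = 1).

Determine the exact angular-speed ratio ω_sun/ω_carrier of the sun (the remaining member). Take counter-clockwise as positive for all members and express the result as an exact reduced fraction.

N_ring = 23 + 2·22 = 67
23(ω_s−ω_c) = −67(ω_r−ω_c),  ω_r=0, ω_c=1
ω_s = 1 − (67/23)(0−1) = 90/23
ω_s/ω_c = 90/23

90/23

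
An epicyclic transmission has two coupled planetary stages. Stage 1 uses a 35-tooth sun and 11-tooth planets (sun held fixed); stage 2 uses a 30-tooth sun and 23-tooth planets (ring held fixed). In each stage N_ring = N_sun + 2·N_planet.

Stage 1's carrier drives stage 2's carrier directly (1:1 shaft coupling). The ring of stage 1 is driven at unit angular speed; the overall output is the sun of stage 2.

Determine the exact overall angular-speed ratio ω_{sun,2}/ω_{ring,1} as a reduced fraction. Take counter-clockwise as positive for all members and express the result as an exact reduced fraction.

Stage 1: N_ring = 35 + 2·11 = 57
Stage 1: 35(ω_s−ω_c) = −57(ω_r−ω_c),  ω_s=0, ω_r=1
Stage 1: 35(0−ω_c) = −57(1−ω_c)  ⇒  92ω_c = 57  ⇒  ω_c = 57/92
  ⇒ ω_c¹/ω_r¹ = 57/92
Stage 2: N_ring = 30 + 2·23 = 76
Stage 2: 30(ω_s−ω_c) = −76(ω_r−ω_c),  ω_r=0, ω_c=1
Stage 2: ω_s = 1 − (76/30)(0−1) = 53/15
  ⇒ ω_s²/ω_c² = 53/15
Coupling ω_c² = ω_c¹ ⇒ overall = 57/92 × 53/15 = 1007/460

1007/460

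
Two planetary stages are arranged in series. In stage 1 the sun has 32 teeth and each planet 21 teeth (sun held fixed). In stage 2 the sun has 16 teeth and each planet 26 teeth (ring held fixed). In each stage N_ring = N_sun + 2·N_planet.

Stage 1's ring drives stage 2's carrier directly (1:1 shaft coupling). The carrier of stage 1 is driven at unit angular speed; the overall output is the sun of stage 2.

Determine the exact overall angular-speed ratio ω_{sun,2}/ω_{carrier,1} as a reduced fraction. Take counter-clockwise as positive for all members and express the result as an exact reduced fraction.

Stage 1: N_ring = 32 + 2·21 = 74
Stage 1: 32(ω_s−ω_c) = −74(ω_r−ω_c),  ω_s=0, ω_c=1
Stage 1: ω_r = 1 − (32/74)(0−1) = 53/37
  ⇒ ω_r¹/ω_c¹ = 53/37
Stage 2: N_ring = 16 + 2·26 = 68
Stage 2: 16(ω_s−ω_c) = −68(ω_r−ω_c),  ω_r=0, ω_c=1
Stage 2: ω_s = 1 − (68/16)(0−1) = 21/4
  ⇒ ω_s²/ω_c² = 21/4
Coupling ω_c² = ω_r¹ ⇒ overall = 53/37 × 21/4 = 1113/148

1113/148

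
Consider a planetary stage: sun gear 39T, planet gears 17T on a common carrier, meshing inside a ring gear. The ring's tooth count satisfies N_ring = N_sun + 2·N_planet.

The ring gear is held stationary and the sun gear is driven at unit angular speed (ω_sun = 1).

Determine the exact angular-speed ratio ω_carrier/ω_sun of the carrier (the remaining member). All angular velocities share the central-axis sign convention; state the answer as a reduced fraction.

N_ring = 39 + 2·17 = 73
39(ω_s−ω_c) = −73(ω_r−ω_c),  ω_r=0, ω_s=1
39(1−ω_c) = −73(0−ω_c)  ⇒  112ω_c = 39  ⇒  ω_c = 39/112
ω_c/ω_s = 39/112

39/112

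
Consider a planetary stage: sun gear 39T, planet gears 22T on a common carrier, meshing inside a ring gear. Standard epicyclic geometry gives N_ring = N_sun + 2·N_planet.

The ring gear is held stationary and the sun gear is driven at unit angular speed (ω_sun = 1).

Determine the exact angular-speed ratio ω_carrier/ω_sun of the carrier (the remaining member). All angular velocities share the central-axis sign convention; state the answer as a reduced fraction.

N_ring = 39 + 2·22 = 83
39(ω_s−ω_c) = −83(ω_r−ω_c),  ω_r=0, ω_s=1
39(1−ω_c) = −83(0−ω_c)  ⇒  122ω_c = 39  ⇒  ω_c = 39/122
ω_c/ω_s = 39/122

39/122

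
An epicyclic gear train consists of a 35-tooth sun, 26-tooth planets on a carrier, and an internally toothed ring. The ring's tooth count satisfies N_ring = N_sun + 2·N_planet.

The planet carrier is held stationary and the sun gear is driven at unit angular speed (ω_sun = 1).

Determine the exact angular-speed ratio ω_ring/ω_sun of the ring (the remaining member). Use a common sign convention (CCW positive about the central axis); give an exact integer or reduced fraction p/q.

-35/87

N_ring = 35 + 2·26 = 87
35(ω_s−ω_c) = −87(ω_r−ω_c),  ω_c=0, ω_s=1
ω_r = 0 − (35/87)(1−0) = -35/87
ω_r/ω_s = -35/87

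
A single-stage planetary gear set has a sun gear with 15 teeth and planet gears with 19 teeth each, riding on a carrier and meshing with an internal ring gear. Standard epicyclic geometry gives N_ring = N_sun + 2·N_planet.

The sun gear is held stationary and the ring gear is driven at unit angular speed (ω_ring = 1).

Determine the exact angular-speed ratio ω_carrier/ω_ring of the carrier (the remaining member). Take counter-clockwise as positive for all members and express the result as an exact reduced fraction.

N_ring = 15 + 2·19 = 53
15(ω_s−ω_c) = −53(ω_r−ω_c),  ω_s=0, ω_r=1
15(0−ω_c) = −53(1−ω_c)  ⇒  68ω_c = 53  ⇒  ω_c = 53/68
ω_c/ω_r = 53/68

53/68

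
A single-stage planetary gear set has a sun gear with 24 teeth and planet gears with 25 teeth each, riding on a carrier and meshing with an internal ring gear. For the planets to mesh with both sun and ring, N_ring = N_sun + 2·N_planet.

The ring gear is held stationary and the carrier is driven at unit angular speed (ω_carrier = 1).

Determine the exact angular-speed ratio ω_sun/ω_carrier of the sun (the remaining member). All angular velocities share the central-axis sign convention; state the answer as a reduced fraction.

N_ring = 24 + 2·25 = 74
24(ω_s−ω_c) = −74(ω_r−ω_c),  ω_r=0, ω_c=1
ω_s = 1 − (74/24)(0−1) = 49/12
ω_s/ω_c = 49/12

49/12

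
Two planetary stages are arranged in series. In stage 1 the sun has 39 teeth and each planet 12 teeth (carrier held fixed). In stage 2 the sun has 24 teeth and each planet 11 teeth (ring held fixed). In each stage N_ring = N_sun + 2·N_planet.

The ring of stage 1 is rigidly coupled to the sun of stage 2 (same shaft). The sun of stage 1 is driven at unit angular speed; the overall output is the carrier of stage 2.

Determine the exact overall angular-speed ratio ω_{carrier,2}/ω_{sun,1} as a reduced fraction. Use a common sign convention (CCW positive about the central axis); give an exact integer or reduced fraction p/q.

-52/245

Stage 1: N_ring = 39 + 2·12 = 63
Stage 1: 39(ω_s−ω_c) = −63(ω_r−ω_c),  ω_c=0, ω_s=1
Stage 1: ω_r = 0 − (39/63)(1−0) = -13/21
  ⇒ ω_r¹/ω_s¹ = -13/21
Stage 2: N_ring = 24 + 2·11 = 46
Stage 2: 24(ω_s−ω_c) = −46(ω_r−ω_c),  ω_r=0, ω_s=1
Stage 2: 24(1−ω_c) = −46(0−ω_c)  ⇒  70ω_c = 24  ⇒  ω_c = 12/35
  ⇒ ω_c²/ω_s² = 12/35
Coupling ω_s² = ω_r¹ ⇒ overall = -13/21 × 12/35 = -52/245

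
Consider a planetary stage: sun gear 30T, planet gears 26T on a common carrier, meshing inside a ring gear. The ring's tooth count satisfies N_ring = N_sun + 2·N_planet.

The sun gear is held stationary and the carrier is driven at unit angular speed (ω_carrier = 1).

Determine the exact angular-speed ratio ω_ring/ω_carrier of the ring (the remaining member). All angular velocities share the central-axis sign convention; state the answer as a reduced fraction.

56/41

N_ring = 30 + 2·26 = 82
30(ω_s−ω_c) = −82(ω_r−ω_c),  ω_s=0, ω_c=1
ω_r = 1 − (30/82)(0−1) = 56/41
ω_r/ω_c = 56/41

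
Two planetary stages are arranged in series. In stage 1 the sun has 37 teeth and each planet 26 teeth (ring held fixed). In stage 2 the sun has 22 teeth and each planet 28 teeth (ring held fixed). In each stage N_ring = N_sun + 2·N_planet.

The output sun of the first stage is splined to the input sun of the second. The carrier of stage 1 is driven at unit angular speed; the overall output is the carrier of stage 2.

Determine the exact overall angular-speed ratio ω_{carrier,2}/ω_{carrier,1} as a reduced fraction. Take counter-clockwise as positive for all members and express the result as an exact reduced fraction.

Stage 1: N_ring = 37 + 2·26 = 89
Stage 1: 37(ω_s−ω_c) = −89(ω_r−ω_c),  ω_r=0, ω_c=1
Stage 1: ω_s = 1 − (89/37)(0−1) = 126/37
  ⇒ ω_s¹/ω_c¹ = 126/37
Stage 2: N_ring = 22 + 2·28 = 78
Stage 2: 22(ω_s−ω_c) = −78(ω_r−ω_c),  ω_r=0, ω_s=1
Stage 2: 22(1−ω_c) = −78(0−ω_c)  ⇒  100ω_c = 22  ⇒  ω_c = 11/50
  ⇒ ω_c²/ω_s² = 11/50
Coupling ω_s² = ω_s¹ ⇒ overall = 126/37 × 11/50 = 693/925

693/925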